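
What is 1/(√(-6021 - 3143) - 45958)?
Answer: -22979/1056073464 - I*√2291/1056073464 ≈ -2.1759e-5 - 4.5323e-8*I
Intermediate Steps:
1/(√(-6021 - 3143) - 45958) = 1/(√(-9164) - 45958) = 1/(2*I*√2291 - 45958) = 1/(-45958 + 2*I*√2291)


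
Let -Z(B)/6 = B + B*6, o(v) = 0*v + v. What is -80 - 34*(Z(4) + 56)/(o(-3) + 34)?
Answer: 1328/31 ≈ 42.839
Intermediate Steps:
o(v) = v (o(v) = 0 + v = v)
Z(B) = -42*B (Z(B) = -6*(B + B*6) = -6*(B + 6*B) = -42*B)
-80 - 34*(Z(4) + 56)/(o(-3) + 34) = -80 - 34*(-42*4 + 56)/(-3 + 34) = -80 - 34*(-168 + 56)/31 = -80 - (-3808)/31 = -80 - 34*(-112/31) = -80 + 3808/31 = 1328/31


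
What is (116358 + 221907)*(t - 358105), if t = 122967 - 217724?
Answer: -153187364430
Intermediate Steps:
t = -94757
(116358 + 221907)*(t - 358105) = (116358 + 221907)*(-94757 - 358105) = 338265*(-452862) = -153187364430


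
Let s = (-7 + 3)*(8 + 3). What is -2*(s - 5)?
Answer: 98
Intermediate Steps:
s = -44 (s = -4*11 = -44)
-2*(s - 5) = -2*(-44 - 5) = -2*(-49) = 98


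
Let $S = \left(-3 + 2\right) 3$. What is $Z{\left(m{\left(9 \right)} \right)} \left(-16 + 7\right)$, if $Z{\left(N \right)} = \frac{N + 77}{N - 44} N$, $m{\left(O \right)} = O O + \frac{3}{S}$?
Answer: $-3140$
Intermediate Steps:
$S = -3$ ($S = \left(-1\right) 3 = -3$)
$m{\left(O \right)} = -1 + O^{2}$ ($m{\left(O \right)} = O O + \frac{3}{-3} = O^{2} + 3 \left(- \frac{1}{3}\right) = O^{2} - 1 = -1 + O^{2}$)
$Z{\left(N \right)} = \frac{N \left(77 + N\right)}{-44 + N}$ ($Z{\left(N \right)} = \frac{77 + N}{-44 + N} N = \frac{N \left(77 + N\right)}{-44 + N}$)
$Z{\left(m{\left(9 \right)} \right)} \left(-16 + 7\right) = \frac{\left(-1 + 9^{2}\right) \left(77 - \left(1 - 9^{2}\right)\right)}{-44 - \left(1 - 9^{2}\right)} \left(-16 + 7\right) = \frac{\left(-1 + 81\right) \left(77 + \left(-1 + 81\right)\right)}{-44 + \left(-1 + 81\right)} \left(-9\right) = \frac{80 \left(77 + 80\right)}{-44 + 80} \left(-9\right) = 80 \cdot \frac{1}{36} \cdot 157 \left(-9\right) = \frac{3140}{9} \left(-9\right) = -3140$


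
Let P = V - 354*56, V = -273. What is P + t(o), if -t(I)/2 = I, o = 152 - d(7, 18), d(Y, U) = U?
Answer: -20365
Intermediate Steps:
o = 134 (o = 152 - 1*18 = 152 - 18 = 134)
t(I) = -2*I
P = -20097 (P = -273 - 354*56 = -273 - 19824 = -20097)
P + t(o) = -20097 - 2*134 = -20097 - 268 = -20365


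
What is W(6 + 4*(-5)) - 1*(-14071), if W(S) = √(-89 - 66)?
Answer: 14071 + I*√155 ≈ 14071.0 + 12.45*I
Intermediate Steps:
W(S) = I*√155 (W(S) = √(-155) = I*√155)
W(6 + 4*(-5)) - 1*(-14071) = I*√155 - 1*(-14071) = I*√155 + 14071 = 14071 + I*√155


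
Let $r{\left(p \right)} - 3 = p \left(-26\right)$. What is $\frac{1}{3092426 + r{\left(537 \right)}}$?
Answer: $\frac{1}{3078467} \approx 3.2484 \cdot 10^{-7}$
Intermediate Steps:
$r{\left(p \right)} = 3 - 26 p$ ($r{\left(p \right)} = 3 + p \left(-26\right) = 3 - 26 p$)
$\frac{1}{3092426 + r{\left(537 \right)}} = \frac{1}{3092426 + \left(3 - 13962\right)} = \frac{1}{3092426 - 13959} = \frac{1}{3078467}$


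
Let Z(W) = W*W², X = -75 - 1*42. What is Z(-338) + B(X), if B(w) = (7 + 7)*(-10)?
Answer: -38614612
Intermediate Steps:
X = -117 (X = -75 - 42 = -117)
B(w) = -140 (B(w) = 14*(-10) = -140)
Z(W) = W³
Z(-338) + B(X) = (-338)³ - 140 = -38614472 - 140 = -38614612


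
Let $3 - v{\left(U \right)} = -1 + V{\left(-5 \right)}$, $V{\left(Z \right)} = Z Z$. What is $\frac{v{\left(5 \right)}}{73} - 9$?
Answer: $- \frac{678}{73} \approx -9.2877$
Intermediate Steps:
$V{\left(Z \right)} = Z^{2}$
$v{\left(U \right)} = -21$ ($v{\left(U \right)} = 3 - \left(-1 + \left(-5\right)^{2}\right) = 3 - \left(-1 + 25\right) = 3 - 24 = -21$)
$\frac{v{\left(5 \right)}}{73} - 9 = - \frac{21}{73} - 9 = - \frac{678}{73}$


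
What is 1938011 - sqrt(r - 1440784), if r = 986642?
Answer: 1938011 - I*sqrt(454142) ≈ 1.938e+6 - 673.9*I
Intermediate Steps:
1938011 - sqrt(r - 1440784) = 1938011 - sqrt(986642 - 1440784) = 1938011 - sqrt(-454142) = 1938011 - I*sqrt(454142)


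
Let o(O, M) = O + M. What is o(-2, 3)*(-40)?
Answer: -40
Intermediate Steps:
o(O, M) = M + O
o(-2, 3)*(-40) = (3 - 2)*(-40) = 1*(-40) = -40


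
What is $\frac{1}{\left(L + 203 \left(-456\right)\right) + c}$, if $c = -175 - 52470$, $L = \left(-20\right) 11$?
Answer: $- \frac{1}{145433} \approx -6.876 \cdot 10^{-6}$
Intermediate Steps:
$L = -220$
$c = -52645$ ($c = -175 - 52470 = -52645$)
$\frac{1}{\left(L + 203 \left(-456\right)\right) + c} = \frac{1}{\left(-220 + 203 \left(-456\right)\right) - 52645} = \frac{1}{\left(-220 - 92568\right) - 52645} = \frac{1}{-92788 - 52645} = \frac{1}{-145433} = - \frac{1}{145433}$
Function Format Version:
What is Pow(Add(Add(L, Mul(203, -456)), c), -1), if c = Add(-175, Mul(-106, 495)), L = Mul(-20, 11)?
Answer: Rational(-1, 145433) ≈ -6.8760e-6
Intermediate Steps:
L = -220
c = -52645 (c = Add(-175, -52470) = -52645)
Pow(Add(Add(L, Mul(203, -456)), c), -1) = Pow(Add(Add(-220, Mul(203, -456)), -52645), -1) = Pow(Add(Add(-220, -92568), -52645), -1) = Pow(Add(-92788, -52645), -1) = Pow(-145433, -1) = Rational(-1, 145433)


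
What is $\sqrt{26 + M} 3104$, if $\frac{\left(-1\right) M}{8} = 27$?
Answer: $3104 i \sqrt{190} \approx 42786.0 i$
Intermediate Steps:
$M = -216$ ($M = \left(-8\right) 27 = -216$)
$\sqrt{26 + M} 3104 = \sqrt{26 - 216} \cdot 3104 = \sqrt{-190} \cdot 3104 = i \sqrt{190} \cdot 3104 = 3104 i \sqrt{190}$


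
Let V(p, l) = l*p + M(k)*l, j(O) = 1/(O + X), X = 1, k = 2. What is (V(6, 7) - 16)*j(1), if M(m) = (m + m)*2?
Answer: 41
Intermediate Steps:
M(m) = 4*m (M(m) = (2*m)*2 = 4*m)
j(O) = 1/(1 + O) (j(O) = 1/(O + 1) = 1/(1 + O))
V(p, l) = 8*l + l*p (V(p, l) = l*p + (4*2)*l = l*p + 8*l = 8*l + l*p)
(V(6, 7) - 16)*j(1) = (7*(8 + 6) - 16)/(1 + 1) = (7*14 - 16)/2 = (98 - 16)*(½) = 82*(½) = 41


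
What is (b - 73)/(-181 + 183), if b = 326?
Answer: 253/2 ≈ 126.50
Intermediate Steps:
(b - 73)/(-181 + 183) = (326 - 73)/(-181 + 183) = 253/2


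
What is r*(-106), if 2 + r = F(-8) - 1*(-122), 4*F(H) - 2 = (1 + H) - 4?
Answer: -24963/2 ≈ -12482.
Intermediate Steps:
F(H) = -¼ + H/4 (F(H) = ½ + ((1 + H) - 4)/4 = ½ + (-3 + H)/4 = ½ + (-¾ + H/4) = -¼ + H/4)
r = 471/4 (r = -2 + ((-¼ + (¼)*(-8)) - 1*(-122)) = -2 + ((-¼ - 2) + 122) = -2 + (-9/4 + 122) = -2 + 479/4 = 471/4 ≈ 117.75)
r*(-106) = (471/4)*(-106) = -24963/2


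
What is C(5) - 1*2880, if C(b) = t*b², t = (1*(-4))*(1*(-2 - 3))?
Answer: -2380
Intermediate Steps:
t = 20 (t = -4*(-5) = 20)
C(b) = 20*b²
C(5) - 1*2880 = 20*5² - 1*2880 = 20*25 - 2880 = 500 - 2880 = -2380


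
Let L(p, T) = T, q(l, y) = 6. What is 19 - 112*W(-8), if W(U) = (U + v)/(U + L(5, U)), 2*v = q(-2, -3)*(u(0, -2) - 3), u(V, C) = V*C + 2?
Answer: -58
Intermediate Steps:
u(V, C) = 2 + C*V (u(V, C) = C*V + 2 = 2 + C*V)
v = -3 (v = (6*((2 - 2*0) - 3))/2 = (6*((2 + 0) - 3))/2 = (6*(2 - 3))/2 = (6*(-1))/2 = (½)*(-6) = -3)
W(U) = (-3 + U)/(2*U) (W(U) = (U - 3)/(U + U) = (-3 + U)/((2*U)) = (-3 + U)*(1/(2*U)) = (-3 + U)/(2*U))
19 - 112*W(-8) = 19 - 56*(-3 - 8)/(-8) = 19 - 56*(-1)*(-11)/8 = 19 - 112*11/16 = 19 - 77 = -58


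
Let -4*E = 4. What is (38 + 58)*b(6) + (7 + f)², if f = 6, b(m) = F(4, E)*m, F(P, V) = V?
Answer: -407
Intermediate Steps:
E = -1 (E = -¼*4 = -1)
b(m) = -m
(38 + 58)*b(6) + (7 + f)² = (38 + 58)*(-1*6) + (7 + 6)² = 96*(-6) + 13² = -576 + 169 = -407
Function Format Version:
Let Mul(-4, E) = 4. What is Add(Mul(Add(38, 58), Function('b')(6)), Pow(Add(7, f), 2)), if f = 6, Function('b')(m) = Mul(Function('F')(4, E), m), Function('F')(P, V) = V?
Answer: -407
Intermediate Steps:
E = -1 (E = Mul(Rational(-1, 4), 4) = -1)
Function('b')(m) = Mul(-1, m)
Add(Mul(Add(38, 58), Function('b')(6)), Pow(Add(7, f), 2)) = Add(Mul(Add(38, 58), Mul(-1, 6)), Pow(Add(7, 6), 2)) = Add(Mul(96, -6), Pow(13, 2)) = Add(-576, 169) = -407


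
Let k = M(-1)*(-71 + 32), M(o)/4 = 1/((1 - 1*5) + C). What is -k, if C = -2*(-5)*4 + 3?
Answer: 4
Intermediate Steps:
C = 43 (C = 10*4 + 3 = 40 + 3 = 43)
M(o) = 4/39 (M(o) = 4/((1 - 1*5) + 43) = 4/((1 - 5) + 43) = 4/(-4 + 43) = 4/39)
k = -4 (k = 4*(-71 + 32)/39 = (4/39)*(-39) = -4)
-k = -1*(-4) = 4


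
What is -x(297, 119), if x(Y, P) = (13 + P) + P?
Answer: -251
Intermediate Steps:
x(Y, P) = 13 + 2*P
-x(297, 119) = -(13 + 2*119) = -(13 + 238) = -1*251 = -251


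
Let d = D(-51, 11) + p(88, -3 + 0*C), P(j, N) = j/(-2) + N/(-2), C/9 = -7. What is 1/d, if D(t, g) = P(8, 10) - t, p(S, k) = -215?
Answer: -1/173 ≈ -0.0057803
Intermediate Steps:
C = -63 (C = 9*(-7) = -63)
P(j, N) = -N/2 - j/2 (P(j, N) = j*(-½) + N*(-½) = -j/2 - N/2 = -N/2 - j/2)
D(t, g) = -9 - t (D(t, g) = (-½*10 - ½*8) - t = (-5 - 4) - t = -9 - t)
d = -173 (d = (-9 - 1*(-51)) - 215 = (-9 + 51) - 215 = 42 - 215 = -173)
1/d = 1/(-173) = -1/173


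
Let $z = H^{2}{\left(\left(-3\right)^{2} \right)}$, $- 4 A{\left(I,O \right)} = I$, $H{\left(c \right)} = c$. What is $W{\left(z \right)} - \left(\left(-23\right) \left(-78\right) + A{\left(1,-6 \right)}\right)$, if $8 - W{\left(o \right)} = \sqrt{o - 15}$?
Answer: $- \frac{7143}{4} - \sqrt{66} \approx -1793.9$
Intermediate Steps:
$A{\left(I,O \right)} = - \frac{I}{4}$
$z = 81$ ($z = \left(\left(-3\right)^{2}\right)^{2} = 9^{2} = 81$)
$W{\left(o \right)} = 8 - \sqrt{-15 + o}$ ($W{\left(o \right)} = 8 - \sqrt{o - 15} = 8 - \sqrt{-15 + o}$)
$W{\left(z \right)} - \left(\left(-23\right) \left(-78\right) + A{\left(1,-6 \right)}\right) = \left(8 - \sqrt{-15 + 81}\right) - \left(\left(-23\right) \left(-78\right) - \frac{1}{4}\right) = \left(8 - \sqrt{66}\right) - \left(1794 - \frac{1}{4}\right) = \left(8 - \sqrt{66}\right) - \frac{7175}{4} = - \frac{7143}{4} - \sqrt{66}$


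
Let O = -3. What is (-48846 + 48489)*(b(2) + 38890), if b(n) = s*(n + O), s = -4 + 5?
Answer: -13883373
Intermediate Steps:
s = 1
b(n) = -3 + n (b(n) = 1*(n - 3) = 1*(-3 + n) = -3 + n)
(-48846 + 48489)*(b(2) + 38890) = (-48846 + 48489)*((-3 + 2) + 38890) = -357*(-1 + 38890) = -357*38889 = -13883373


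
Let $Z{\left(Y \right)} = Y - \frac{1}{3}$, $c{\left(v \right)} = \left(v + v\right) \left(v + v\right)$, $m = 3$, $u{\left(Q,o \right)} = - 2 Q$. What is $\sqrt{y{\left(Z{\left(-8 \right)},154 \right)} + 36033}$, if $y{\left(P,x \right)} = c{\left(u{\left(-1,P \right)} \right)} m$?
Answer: $3 \sqrt{4009} \approx 189.95$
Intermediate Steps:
$c{\left(v \right)} = 4 v^{2}$ ($c{\left(v \right)} = 2 v 2 v = 4 v^{2}$)
$Z{\left(Y \right)} = - \frac{1}{3} + Y$ ($Z{\left(Y \right)} = Y - \frac{1}{3} = - \frac{1}{3} + Y$)
$y{\left(P,x \right)} = 48$ ($y{\left(P,x \right)} = 4 \left(\left(-2\right) \left(-1\right)\right)^{2} \cdot 3 = 4 \cdot 2^{2} \cdot 3 = 4 \cdot 4 \cdot 3 = 16 \cdot 3 = 48$)
$\sqrt{y{\left(Z{\left(-8 \right)},154 \right)} + 36033} = \sqrt{48 + 36033} = \sqrt{36081} = 3 \sqrt{4009}$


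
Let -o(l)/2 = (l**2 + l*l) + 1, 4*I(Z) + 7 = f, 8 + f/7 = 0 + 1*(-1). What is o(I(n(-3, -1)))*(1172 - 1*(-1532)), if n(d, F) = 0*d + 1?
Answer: -3317808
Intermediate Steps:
f = -63 (f = -56 + 7*(0 + 1*(-1)) = -56 + 7*(0 - 1) = -56 + 7*(-1) = -56 - 7 = -63)
n(d, F) = 1 (n(d, F) = 0 + 1 = 1)
I(Z) = -35/2 (I(Z) = -7/4 + (1/4)*(-63) = -7/4 - 63/4 = -35/2)
o(l) = -2 - 4*l**2 (o(l) = -2*((l**2 + l*l) + 1) = -2*((l**2 + l**2) + 1) = -2*(2*l**2 + 1) = -2*(1 + 2*l**2) = -2 - 4*l**2)
o(I(n(-3, -1)))*(1172 - 1*(-1532)) = (-2 - 4*(-35/2)**2)*(1172 - 1*(-1532)) = (-2 - 4*1225/4)*(1172 + 1532) = (-2 - 1225)*2704 = -1227*2704 = -3317808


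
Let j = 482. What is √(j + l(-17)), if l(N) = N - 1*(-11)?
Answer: 2*√119 ≈ 21.817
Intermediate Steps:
l(N) = 11 + N (l(N) = N + 11 = 11 + N)
√(j + l(-17)) = √(482 + (11 - 17)) = √(482 - 6) = √476 = 2*√119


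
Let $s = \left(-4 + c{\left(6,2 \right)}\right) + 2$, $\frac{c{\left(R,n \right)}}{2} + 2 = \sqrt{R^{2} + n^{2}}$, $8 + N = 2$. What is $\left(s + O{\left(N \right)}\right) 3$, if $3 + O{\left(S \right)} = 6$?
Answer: $-9 + 12 \sqrt{10} \approx 28.947$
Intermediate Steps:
$N = -6$ ($N = -8 + 2 = -6$)
$O{\left(S \right)} = 3$ ($O{\left(S \right)} = -3 + 6 = 3$)
$c{\left(R,n \right)} = -4 + 2 \sqrt{R^{2} + n^{2}}$
$s = -6 + 4 \sqrt{10}$ ($s = \left(-4 - \left(4 - 2 \sqrt{6^{2} + 2^{2}}\right)\right) + 2 = \left(-4 - \left(4 - 2 \sqrt{36 + 4}\right)\right) + 2 = \left(-4 - \left(4 - 2 \sqrt{40}\right)\right) + 2 = \left(-4 - \left(4 - 2 \cdot 2 \sqrt{10}\right)\right) + 2 = \left(-4 - \left(4 - 4 \sqrt{10}\right)\right) + 2 = \left(-8 + 4 \sqrt{10}\right) + 2 = -6 + 4 \sqrt{10} \approx 6.6491$)
$\left(s + O{\left(N \right)}\right) 3 = \left(\left(-6 + 4 \sqrt{10}\right) + 3\right) 3 = \left(-3 + 4 \sqrt{10}\right) 3 = -9 + 12 \sqrt{10}$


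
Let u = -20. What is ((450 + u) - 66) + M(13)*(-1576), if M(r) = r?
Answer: -20124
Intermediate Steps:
((450 + u) - 66) + M(13)*(-1576) = ((450 - 20) - 66) + 13*(-1576) = (430 - 66) - 20488 = 364 - 20488 = -20124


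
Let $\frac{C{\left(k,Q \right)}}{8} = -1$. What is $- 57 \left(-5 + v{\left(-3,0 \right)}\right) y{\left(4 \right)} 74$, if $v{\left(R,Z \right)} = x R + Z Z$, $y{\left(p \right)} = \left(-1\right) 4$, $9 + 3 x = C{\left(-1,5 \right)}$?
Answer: $202464$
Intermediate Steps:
$C{\left(k,Q \right)} = -8$ ($C{\left(k,Q \right)} = 8 \left(-1\right) = -8$)
$x = - \frac{17}{3}$ ($x = -3 + \frac{1}{3} \left(-8\right) = -3 - \frac{8}{3} = - \frac{17}{3} \approx -5.6667$)
$y{\left(p \right)} = -4$
$v{\left(R,Z \right)} = Z^{2} - \frac{17 R}{3}$ ($v{\left(R,Z \right)} = - \frac{17 R}{3} + Z Z = - \frac{17 R}{3} + Z^{2} = Z^{2} - \frac{17 R}{3}$)
$- 57 \left(-5 + v{\left(-3,0 \right)}\right) y{\left(4 \right)} 74 = - 57 \left(-5 + \left(0^{2} - -17\right)\right) \left(-4\right) 74 = - 57 \left(-5 + \left(0 + 17\right)\right) \left(-4\right) 74 = - 57 \left(-5 + 17\right) \left(-4\right) 74 = - 57 \cdot 12 \left(-4\right) 74 = \left(-57\right) \left(-48\right) 74 = 2736 \cdot 74 = 202464$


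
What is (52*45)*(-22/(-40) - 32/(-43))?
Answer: 130221/43 ≈ 3028.4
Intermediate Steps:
(52*45)*(-22/(-40) - 32/(-43)) = 2340*(-22*(-1/40) - 32*(-1/43)) = 2340*(11/20 + 32/43) = 2340*(1113/860) = 130221/43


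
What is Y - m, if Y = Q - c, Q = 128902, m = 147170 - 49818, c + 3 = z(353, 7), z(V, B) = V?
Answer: 31200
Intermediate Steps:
c = 350 (c = -3 + 353 = 350)
m = 97352
Y = 128552 (Y = 128902 - 1*350 = 128902 - 350 = 128552)
Y - m = 128552 - 1*97352 = 128552 - 97352 = 31200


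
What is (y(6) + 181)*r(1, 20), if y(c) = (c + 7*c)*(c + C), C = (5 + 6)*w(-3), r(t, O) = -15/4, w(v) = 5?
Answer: -46635/4 ≈ -11659.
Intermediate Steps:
r(t, O) = -15/4 (r(t, O) = -15*¼ = -15/4)
C = 55 (C = (5 + 6)*5 = 11*5 = 55)
y(c) = 8*c*(55 + c) (y(c) = (c + 7*c)*(c + 55) = (8*c)*(55 + c) = 8*c*(55 + c))
(y(6) + 181)*r(1, 20) = (8*6*(55 + 6) + 181)*(-15/4) = (8*6*61 + 181)*(-15/4) = (2928 + 181)*(-15/4) = 3109*(-15/4) = -46635/4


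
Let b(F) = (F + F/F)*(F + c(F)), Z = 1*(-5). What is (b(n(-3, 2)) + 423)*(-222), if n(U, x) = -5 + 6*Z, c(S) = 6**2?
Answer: -86358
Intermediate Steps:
c(S) = 36
Z = -5
n(U, x) = -35 (n(U, x) = -5 + 6*(-5) = -5 - 30 = -35)
b(F) = (1 + F)*(36 + F) (b(F) = (F + F/F)*(F + 36) = (F + 1)*(36 + F) = (1 + F)*(36 + F))
(b(n(-3, 2)) + 423)*(-222) = ((36 + (-35)**2 + 37*(-35)) + 423)*(-222) = ((36 + 1225 - 1295) + 423)*(-222) = (-34 + 423)*(-222) = 389*(-222) = -86358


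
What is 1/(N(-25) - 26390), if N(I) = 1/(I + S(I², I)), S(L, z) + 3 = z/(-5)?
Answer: -23/606971 ≈ -3.7893e-5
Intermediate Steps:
S(L, z) = -3 - z/5 (S(L, z) = -3 + z/(-5) = -3 + z*(-⅕) = -3 - z/5)
N(I) = 1/(-3 + 4*I/5) (N(I) = 1/(I + (-3 - I/5)) = 1/(-3 + 4*I/5))
1/(N(-25) - 26390) = 1/(5/(-15 + 4*(-25)) - 26390) = 1/(5/(-15 - 100) - 26390) = 1/(5/(-115) - 26390) = 1/(5*(-1/115) - 26390) = 1/(-1/23 - 26390) = 1/(-606971/23) = -23/606971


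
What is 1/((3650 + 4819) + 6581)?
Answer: 1/15050 ≈ 6.6445e-5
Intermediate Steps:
1/((3650 + 4819) + 6581) = 1/(8469 + 6581) = 1/15050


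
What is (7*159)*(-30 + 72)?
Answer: 46746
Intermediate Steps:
(7*159)*(-30 + 72) = 1113*42 = 46746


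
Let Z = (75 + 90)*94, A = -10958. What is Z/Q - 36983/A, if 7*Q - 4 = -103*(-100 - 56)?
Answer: 63717887/6289892 ≈ 10.130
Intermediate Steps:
Z = 15510 (Z = 165*94 = 15510)
Q = 2296 (Q = 4/7 + (-103*(-100 - 56))/7 = 4/7 + (-103*(-156))/7 = 4/7 + (⅐)*16068 = 4/7 + 16068/7 = 2296)
Z/Q - 36983/A = 15510/2296 - 36983/(-10958) = 15510*(1/2296) - 36983*(-1/10958) = 7755/1148 + 36983/10958 = 63717887/6289892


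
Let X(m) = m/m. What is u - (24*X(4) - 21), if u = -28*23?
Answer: -647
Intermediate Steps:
X(m) = 1
u = -644
u - (24*X(4) - 21) = -644 - (24*1 - 21) = -644 - (24 - 21) = -644 - 1*3 = -644 - 3 = -647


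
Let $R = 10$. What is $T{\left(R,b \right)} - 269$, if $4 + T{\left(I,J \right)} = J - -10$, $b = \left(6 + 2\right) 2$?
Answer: $-247$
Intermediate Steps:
$b = 16$ ($b = 8 \cdot 2 = 16$)
$T{\left(I,J \right)} = 6 + J$ ($T{\left(I,J \right)} = -4 + \left(J - -10\right) = -4 + \left(J + 10\right) = -4 + \left(10 + J\right) = 6 + J$)
$T{\left(R,b \right)} - 269 = \left(6 + 16\right) - 269 = 22 - 269 = -247$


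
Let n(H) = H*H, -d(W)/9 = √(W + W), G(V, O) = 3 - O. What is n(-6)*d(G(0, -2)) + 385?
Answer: 385 - 324*√10 ≈ -639.58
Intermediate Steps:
d(W) = -9*√2*√W (d(W) = -9*√(W + W) = -9*√2*√W)
n(H) = H²
n(-6)*d(G(0, -2)) + 385 = (-6)²*(-9*√2*√(3 - 1*(-2))) + 385 = 36*(-9*√2*√(3 + 2)) + 385 = 36*(-9*√2*√5) + 385 = 36*(-9*√10) + 385 = -324*√10 + 385 = 385 - 324*√10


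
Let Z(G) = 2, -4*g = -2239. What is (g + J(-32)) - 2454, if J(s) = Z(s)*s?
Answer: -7833/4 ≈ -1958.3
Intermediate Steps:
g = 2239/4 (g = -¼*(-2239) = 2239/4 ≈ 559.75)
J(s) = 2*s
(g + J(-32)) - 2454 = (2239/4 + 2*(-32)) - 2454 = (2239/4 - 64) - 2454 = 1983/4 - 2454 = -7833/4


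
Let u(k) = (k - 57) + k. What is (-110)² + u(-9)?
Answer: 12025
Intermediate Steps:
u(k) = -57 + 2*k (u(k) = (-57 + k) + k = -57 + 2*k)
(-110)² + u(-9) = (-110)² + (-57 + 2*(-9)) = 12100 + (-57 - 18) = 12100 - 75 = 12025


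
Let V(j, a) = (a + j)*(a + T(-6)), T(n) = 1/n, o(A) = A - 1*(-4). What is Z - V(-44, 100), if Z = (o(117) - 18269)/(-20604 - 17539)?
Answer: -639679952/114429 ≈ -5590.2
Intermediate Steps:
o(A) = 4 + A (o(A) = A + 4 = 4 + A)
T(n) = 1/n
V(j, a) = (-⅙ + a)*(a + j) (V(j, a) = (a + j)*(a + 1/(-6)) = (a + j)*(a - ⅙) = (a + j)*(-⅙ + a) = (-⅙ + a)*(a + j))
Z = 18148/38143 (Z = ((4 + 117) - 18269)/(-20604 - 17539) = (121 - 18269)/(-38143) = -18148*(-1/38143) = 18148/38143 ≈ 0.47579)
Z - V(-44, 100) = 18148/38143 - (100² - ⅙*100 - ⅙*(-44) + 100*(-44)) = 18148/38143 - (10000 - 50/3 + 22/3 - 4400) = 18148/38143 - 1*16772/3 = 18148/38143 - 16772/3 = -639679952/114429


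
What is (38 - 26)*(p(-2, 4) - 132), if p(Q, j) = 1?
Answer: -1572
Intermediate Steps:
(38 - 26)*(p(-2, 4) - 132) = (38 - 26)*(1 - 132) = 12*(-131) = -1572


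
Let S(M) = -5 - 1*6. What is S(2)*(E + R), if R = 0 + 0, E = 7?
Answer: -77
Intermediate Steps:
S(M) = -11 (S(M) = -5 - 6 = -11)
R = 0
S(2)*(E + R) = -11*(7 + 0) = -11*7 = -77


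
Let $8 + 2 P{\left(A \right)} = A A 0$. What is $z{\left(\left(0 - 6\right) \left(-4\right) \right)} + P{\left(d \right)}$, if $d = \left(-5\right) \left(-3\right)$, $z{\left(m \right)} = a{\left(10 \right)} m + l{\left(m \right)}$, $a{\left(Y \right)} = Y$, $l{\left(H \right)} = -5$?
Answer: $231$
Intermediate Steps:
$z{\left(m \right)} = -5 + 10 m$ ($z{\left(m \right)} = 10 m - 5 = -5 + 10 m$)
$d = 15$
$P{\left(A \right)} = -4$ ($P{\left(A \right)} = -4 + \frac{A A 0}{2} = -4 + \frac{A^{2} \cdot 0}{2} = -4 + \frac{1}{2} \cdot 0 = -4 + 0 = -4$)
$z{\left(\left(0 - 6\right) \left(-4\right) \right)} + P{\left(d \right)} = \left(-5 + 10 \left(0 - 6\right) \left(-4\right)\right) - 4 = \left(-5 + 10 \left(\left(-6\right) \left(-4\right)\right)\right) - 4 = \left(-5 + 10 \cdot 24\right) - 4 = \left(-5 + 240\right) - 4 = 235 - 4 = 231$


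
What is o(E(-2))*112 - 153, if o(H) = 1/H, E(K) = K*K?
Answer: -125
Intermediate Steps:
E(K) = K²
o(E(-2))*112 - 153 = 112/(-2)² - 153 = 112/4 - 153 = (¼)*112 - 153 = 28 - 153 = -125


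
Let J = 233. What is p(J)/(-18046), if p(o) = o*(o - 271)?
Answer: 4427/9023 ≈ 0.49063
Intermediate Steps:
p(o) = o*(-271 + o)
p(J)/(-18046) = (233*(-271 + 233))/(-18046) = (233*(-38))*(-1/18046) = -8854*(-1/18046) = 4427/9023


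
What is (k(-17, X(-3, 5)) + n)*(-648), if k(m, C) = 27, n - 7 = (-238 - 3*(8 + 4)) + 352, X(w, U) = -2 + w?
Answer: -72576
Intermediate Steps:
n = 85 (n = 7 + ((-238 - 3*(8 + 4)) + 352) = 7 + ((-238 - 3*12) + 352) = 7 + ((-238 - 36) + 352) = 7 + (-274 + 352) = 7 + 78 = 85)
(k(-17, X(-3, 5)) + n)*(-648) = (27 + 85)*(-648) = 112*(-648) = -72576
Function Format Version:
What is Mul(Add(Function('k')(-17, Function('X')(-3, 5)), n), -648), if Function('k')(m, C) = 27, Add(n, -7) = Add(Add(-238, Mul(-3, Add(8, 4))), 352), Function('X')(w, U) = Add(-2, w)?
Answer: -72576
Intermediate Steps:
n = 85 (n = Add(7, Add(Add(-238, Mul(-3, Add(8, 4))), 352)) = Add(7, Add(Add(-238, Mul(-3, 12)), 352)) = Add(7, Add(Add(-238, -36), 352)) = Add(7, Add(-274, 352)) = Add(7, 78) = 85)
Mul(Add(Function('k')(-17, Function('X')(-3, 5)), n), -648) = Mul(Add(27, 85), -648) = Mul(112, -648) = -72576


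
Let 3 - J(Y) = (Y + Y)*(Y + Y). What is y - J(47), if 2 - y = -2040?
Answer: 10875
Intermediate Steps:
y = 2042 (y = 2 - 1*(-2040) = 2 + 2040 = 2042)
J(Y) = 3 - 4*Y² (J(Y) = 3 - (Y + Y)*(Y + Y) = 3 - 2*Y*2*Y = 3 - 4*Y²)
y - J(47) = 2042 - (3 - 4*47²) = 2042 - (3 - 4*2209) = 2042 - (3 - 8836) = 2042 - 1*(-8833) = 2042 + 8833 = 10875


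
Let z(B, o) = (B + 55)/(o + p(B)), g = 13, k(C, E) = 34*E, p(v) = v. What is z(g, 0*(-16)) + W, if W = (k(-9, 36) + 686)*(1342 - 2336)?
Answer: -24680952/13 ≈ -1.8985e+6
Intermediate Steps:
W = -1898540 (W = (34*36 + 686)*(1342 - 2336) = (1224 + 686)*(-994) = 1910*(-994) = -1898540)
z(B, o) = (55 + B)/(B + o) (z(B, o) = (B + 55)/(o + B) = (55 + B)/(B + o))
z(g, 0*(-16)) + W = (55 + 13)/(13 + 0*(-16)) - 1898540 = 68/(13 + 0) - 1898540 = 68/13 - 1898540 = -24680952/13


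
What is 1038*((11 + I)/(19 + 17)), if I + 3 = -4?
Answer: 346/3 ≈ 115.33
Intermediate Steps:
I = -7 (I = -3 - 4 = -7)
1038*((11 + I)/(19 + 17)) = 1038*((11 - 7)/(19 + 17)) = 1038*(4/36) = 1038*(4*(1/36)) = 1038*(1/9) = 346/3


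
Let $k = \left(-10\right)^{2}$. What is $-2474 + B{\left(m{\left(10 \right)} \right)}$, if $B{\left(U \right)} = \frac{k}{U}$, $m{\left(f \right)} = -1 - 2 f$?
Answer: $- \frac{52054}{21} \approx -2478.8$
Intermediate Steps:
$k = 100$
$B{\left(U \right)} = \frac{100}{U}$
$-2474 + B{\left(m{\left(10 \right)} \right)} = -2474 + \frac{100}{-1 - 20} = -2474 + \frac{100}{-21} = -2474 + 100 \left(- \frac{1}{21}\right) = -2474 - \frac{100}{21} = - \frac{52054}{21}$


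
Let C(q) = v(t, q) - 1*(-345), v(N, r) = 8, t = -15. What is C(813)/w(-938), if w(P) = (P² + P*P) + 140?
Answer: 353/1759828 ≈ 0.00020059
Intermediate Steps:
C(q) = 353 (C(q) = 8 - 1*(-345) = 8 + 345 = 353)
w(P) = 140 + 2*P² (w(P) = (P² + P²) + 140 = 2*P² + 140 = 140 + 2*P²)
C(813)/w(-938) = 353/(140 + 2*(-938)²) = 353/(140 + 2*879844) = 353/(140 + 1759688) = 353/1759828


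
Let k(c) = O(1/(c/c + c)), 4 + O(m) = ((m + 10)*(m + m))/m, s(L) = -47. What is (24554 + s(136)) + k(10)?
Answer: 269755/11 ≈ 24523.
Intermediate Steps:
O(m) = 16 + 2*m (O(m) = -4 + ((m + 10)*(m + m))/m = -4 + ((10 + m)*(2*m))/m = -4 + (2*m*(10 + m))/m = -4 + (20 + 2*m) = 16 + 2*m)
k(c) = 16 + 2/(1 + c) (k(c) = 16 + 2/(c/c + c) = 16 + 2/(1 + c))
(24554 + s(136)) + k(10) = (24554 - 47) + 2*(9 + 8*10)/(1 + 10) = 24507 + 2*(9 + 80)/11 = 24507 + 2*(1/11)*89 = 24507 + 178/11 = 269755/11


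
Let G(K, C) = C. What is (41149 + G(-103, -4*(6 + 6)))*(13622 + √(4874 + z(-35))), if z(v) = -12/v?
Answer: 559877822 + 41101*√5971070/35 ≈ 5.6275e+8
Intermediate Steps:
(41149 + G(-103, -4*(6 + 6)))*(13622 + √(4874 + z(-35))) = (41149 - 4*(6 + 6))*(13622 + √(4874 - 12/(-35))) = (41149 - 4*12)*(13622 + √(4874 - 12*(-1/35))) = (41149 - 48)*(13622 + √(4874 + 12/35)) = 41101*(13622 + √(170602/35)) = 41101*(13622 + √5971070/35) = 559877822 + 41101*√5971070/35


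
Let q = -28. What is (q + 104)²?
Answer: 5776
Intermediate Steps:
(q + 104)² = (-28 + 104)² = 76² = 5776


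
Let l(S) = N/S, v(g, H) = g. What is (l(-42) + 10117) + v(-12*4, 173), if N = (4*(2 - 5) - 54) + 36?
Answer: 70488/7 ≈ 10070.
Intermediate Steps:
N = -30 (N = (4*(-3) - 54) + 36 = (-12 - 54) + 36 = -66 + 36 = -30)
l(S) = -30/S
(l(-42) + 10117) + v(-12*4, 173) = (-30/(-42) + 10117) - 12*4 = (-30*(-1/42) + 10117) - 48 = (5/7 + 10117) - 48 = 70824/7 - 48 = 70488/7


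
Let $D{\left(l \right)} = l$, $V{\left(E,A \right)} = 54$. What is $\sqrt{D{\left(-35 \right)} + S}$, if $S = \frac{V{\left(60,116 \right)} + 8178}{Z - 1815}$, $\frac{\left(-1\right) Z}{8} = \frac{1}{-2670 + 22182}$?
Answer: $\frac{i \sqrt{23389552487}}{24323} \approx 6.2877 i$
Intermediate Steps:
$Z = - \frac{1}{2439}$ ($Z = - \frac{8}{-2670 + 22182} = - \frac{8}{19512} = \left(-8\right) \frac{1}{19512} = - \frac{1}{2439} \approx -0.00041$)
$S = - \frac{1434132}{316199}$ ($S = \frac{54 + 8178}{- \frac{1}{2439} - 1815} = \frac{8232}{- \frac{4426786}{2439}} = 8232 \left(- \frac{2439}{4426786}\right) = - \frac{1434132}{316199} \approx -4.5355$)
$\sqrt{D{\left(-35 \right)} + S} = \sqrt{-35 - \frac{1434132}{316199}} = \sqrt{- \frac{12501097}{316199}} = \frac{i \sqrt{23389552487}}{24323}$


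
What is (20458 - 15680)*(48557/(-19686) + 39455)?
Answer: 1855446886897/9843 ≈ 1.8850e+8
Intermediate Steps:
(20458 - 15680)*(48557/(-19686) + 39455) = 4778*(48557*(-1/19686) + 39455) = 4778*(-48557/19686 + 39455) = 4778*(776662573/19686) = 1855446886897/9843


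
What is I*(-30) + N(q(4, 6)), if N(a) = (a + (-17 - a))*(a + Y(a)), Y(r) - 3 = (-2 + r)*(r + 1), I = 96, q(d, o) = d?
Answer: -3169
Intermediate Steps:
Y(r) = 3 + (1 + r)*(-2 + r) (Y(r) = 3 + (-2 + r)*(r + 1) = 3 + (-2 + r)*(1 + r) = 3 + (1 + r)*(-2 + r))
N(a) = -17 - 17*a² (N(a) = (a + (-17 - a))*(a + (1 + a² - a)) = -17*(1 + a²) = -17 - 17*a²)
I*(-30) + N(q(4, 6)) = 96*(-30) + (-17 - 17*4²) = -2880 + (-17 - 17*16) = -2880 + (-17 - 272) = -2880 - 289 = -3169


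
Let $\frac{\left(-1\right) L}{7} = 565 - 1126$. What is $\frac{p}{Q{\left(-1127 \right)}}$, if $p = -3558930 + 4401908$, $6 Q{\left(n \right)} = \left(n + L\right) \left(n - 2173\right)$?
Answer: $- \frac{421489}{770000} \approx -0.54739$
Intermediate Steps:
$L = 3927$ ($L = - 7 \left(565 - 1126\right) = \left(-7\right) \left(-561\right) = 3927$)
$Q{\left(n \right)} = \frac{\left(-2173 + n\right) \left(3927 + n\right)}{6}$ ($Q{\left(n \right)} = \frac{\left(n + 3927\right) \left(n - 2173\right)}{6} = \frac{\left(3927 + n\right) \left(-2173 + n\right)}{6} = \frac{\left(-2173 + n\right) \left(3927 + n\right)}{6}$)
$p = 842978$
$\frac{p}{Q{\left(-1127 \right)}} = \frac{842978}{- \frac{2844457}{2} + \frac{\left(-1127\right)^{2}}{6} + \frac{877}{3} \left(-1127\right)} = \frac{842978}{- \frac{2844457}{2} + \frac{1}{6} \cdot 1270129 - \frac{988379}{3}} = \frac{842978}{- \frac{2844457}{2} + \frac{1270129}{6} - \frac{988379}{3}} = \frac{842978}{-1540000} = 842978 \left(- \frac{1}{1540000}\right) = - \frac{421489}{770000}$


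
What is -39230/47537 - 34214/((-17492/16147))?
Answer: 13130646910893/415758602 ≈ 31582.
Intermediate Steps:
-39230/47537 - 34214/((-17492/16147)) = -39230*1/47537 - 34214/((-17492*1/16147)) = -39230/47537 - 34214/(-17492/16147) = -39230/47537 - 34214*(-16147/17492) = -39230/47537 + 276226729/8746 = 13130646910893/415758602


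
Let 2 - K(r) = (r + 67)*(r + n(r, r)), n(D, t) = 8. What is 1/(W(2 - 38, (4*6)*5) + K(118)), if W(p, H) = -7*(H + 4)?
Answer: -1/24176 ≈ -4.1363e-5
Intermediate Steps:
K(r) = 2 - (8 + r)*(67 + r) (K(r) = 2 - (r + 67)*(r + 8) = 2 - (67 + r)*(8 + r) = 2 - (8 + r)*(67 + r))
W(p, H) = -28 - 7*H (W(p, H) = -7*(4 + H) = -28 - 7*H)
1/(W(2 - 38, (4*6)*5) + K(118)) = 1/((-28 - 7*4*6*5) + (-534 - 1*118² - 75*118)) = 1/((-28 - 168*5) + (-534 - 1*13924 - 8850)) = 1/((-28 - 7*120) + (-534 - 13924 - 8850)) = 1/((-28 - 840) - 23308) = 1/(-868 - 23308) = 1/(-24176) = -1/24176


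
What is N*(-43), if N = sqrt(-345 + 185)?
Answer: -172*I*sqrt(10) ≈ -543.91*I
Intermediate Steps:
N = 4*I*sqrt(10) (N = sqrt(-160) = 4*I*sqrt(10) ≈ 12.649*I)
N*(-43) = (4*I*sqrt(10))*(-43) = -172*I*sqrt(10)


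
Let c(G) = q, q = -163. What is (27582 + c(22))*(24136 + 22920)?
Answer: 1290228464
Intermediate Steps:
c(G) = -163
(27582 + c(22))*(24136 + 22920) = (27582 - 163)*(24136 + 22920) = 27419*47056 = 1290228464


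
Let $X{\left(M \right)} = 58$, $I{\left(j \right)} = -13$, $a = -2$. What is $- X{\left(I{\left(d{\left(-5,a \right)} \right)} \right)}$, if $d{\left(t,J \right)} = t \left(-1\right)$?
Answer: $-58$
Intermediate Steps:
$d{\left(t,J \right)} = - t$
$- X{\left(I{\left(d{\left(-5,a \right)} \right)} \right)} = \left(-1\right) 58 = -58$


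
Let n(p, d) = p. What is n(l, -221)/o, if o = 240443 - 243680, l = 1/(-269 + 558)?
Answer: -1/935493 ≈ -1.0690e-6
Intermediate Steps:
l = 1/289 ≈ 0.0034602
o = -3237
n(l, -221)/o = (1/289)/(-3237) = (1/289)*(-1/3237) = -1/935493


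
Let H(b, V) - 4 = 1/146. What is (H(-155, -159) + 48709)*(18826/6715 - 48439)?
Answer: -2313203507264841/980390 ≈ -2.3595e+9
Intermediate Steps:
H(b, V) = 585/146 (H(b, V) = 4 + 1/146 = 585/146)
(H(-155, -159) + 48709)*(18826/6715 - 48439) = (585/146 + 48709)*(18826/6715 - 48439) = 7112099*(18826*(1/6715) - 48439)/146 = 7112099*(18826/6715 - 48439)/146 = (7112099/146)*(-325249059/6715) = -2313203507264841/980390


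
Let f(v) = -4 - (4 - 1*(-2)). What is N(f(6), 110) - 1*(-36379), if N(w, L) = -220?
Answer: 36159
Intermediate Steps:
f(v) = -10 (f(v) = -4 - (4 + 2) = -4 - 1*6 = -4 - 6 = -10)
N(f(6), 110) - 1*(-36379) = -220 - 1*(-36379) = -220 + 36379 = 36159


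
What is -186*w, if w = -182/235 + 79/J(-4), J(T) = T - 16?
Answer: 413013/470 ≈ 878.75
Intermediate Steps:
J(T) = -16 + T
w = -4441/940 (w = -182/235 + 79/(-16 - 4) = -182*1/235 + 79/(-20) = -182/235 + 79*(-1/20) = -182/235 - 79/20 = -4441/940 ≈ -4.7245)
-186*w = -186*(-4441/940) = 413013/470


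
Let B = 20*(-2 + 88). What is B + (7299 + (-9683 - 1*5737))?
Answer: -6401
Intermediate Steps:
B = 1720 (B = 20*86 = 1720)
B + (7299 + (-9683 - 1*5737)) = 1720 + (7299 + (-9683 - 1*5737)) = 1720 + (7299 + (-9683 - 5737)) = 1720 + (7299 - 15420) = 1720 - 8121 = -6401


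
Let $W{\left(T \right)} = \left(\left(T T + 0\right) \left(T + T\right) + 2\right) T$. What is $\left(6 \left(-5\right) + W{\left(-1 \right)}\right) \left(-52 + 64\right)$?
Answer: $-360$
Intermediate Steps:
$W{\left(T \right)} = T \left(2 + 2 T^{3}\right)$ ($W{\left(T \right)} = \left(\left(T^{2} + 0\right) 2 T + 2\right) T = \left(T^{2} \cdot 2 T + 2\right) T = \left(2 T^{3} + 2\right) T = \left(2 + 2 T^{3}\right) T = T \left(2 + 2 T^{3}\right)$)
$\left(6 \left(-5\right) + W{\left(-1 \right)}\right) \left(-52 + 64\right) = \left(6 \left(-5\right) + 2 \left(-1\right) \left(1 + \left(-1\right)^{3}\right)\right) \left(-52 + 64\right) = \left(-30 + 2 \left(-1\right) \left(1 - 1\right)\right) 12 = \left(-30 + 2 \left(-1\right) 0\right) 12 = \left(-30 + 0\right) 12 = \left(-30\right) 12 = -360$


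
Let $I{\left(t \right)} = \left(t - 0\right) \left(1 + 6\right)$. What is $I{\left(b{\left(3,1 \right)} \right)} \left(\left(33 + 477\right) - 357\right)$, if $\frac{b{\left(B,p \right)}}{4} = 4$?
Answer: $17136$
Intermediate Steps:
$b{\left(B,p \right)} = 16$ ($b{\left(B,p \right)} = 4 \cdot 4 = 16$)
$I{\left(t \right)} = 7 t$ ($I{\left(t \right)} = \left(t + \left(-4 + 4\right)\right) 7 = \left(t + 0\right) 7 = t 7 = 7 t$)
$I{\left(b{\left(3,1 \right)} \right)} \left(\left(33 + 477\right) - 357\right) = 7 \cdot 16 \left(\left(33 + 477\right) - 357\right) = 112 \left(510 - 357\right) = 112 \cdot 153 = 17136$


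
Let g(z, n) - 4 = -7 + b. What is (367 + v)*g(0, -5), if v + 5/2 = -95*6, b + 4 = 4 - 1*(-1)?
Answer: 411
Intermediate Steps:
b = 1 (b = -4 + (4 - 1*(-1)) = -4 + (4 + 1) = -4 + 5 = 1)
v = -1145/2 (v = -5/2 - 95*6 = -5/2 - 570 = -1145/2 ≈ -572.50)
g(z, n) = -2 (g(z, n) = 4 + (-7 + 1) = 4 - 6 = -2)
(367 + v)*g(0, -5) = (367 - 1145/2)*(-2) = -411/2*(-2) = 411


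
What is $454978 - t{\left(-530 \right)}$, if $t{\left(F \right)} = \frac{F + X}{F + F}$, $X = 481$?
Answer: $\frac{482276631}{1060} \approx 4.5498 \cdot 10^{5}$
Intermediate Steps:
$t{\left(F \right)} = \frac{481 + F}{2 F}$ ($t{\left(F \right)} = \frac{F + 481}{F + F} = \frac{481 + F}{2 F}$)
$454978 - t{\left(-530 \right)} = 454978 - \frac{481 - 530}{2 \left(-530\right)} = 454978 - \frac{1}{2} \left(- \frac{1}{530}\right) \left(-49\right) = 454978 - \frac{49}{1060} = \frac{482276631}{1060}$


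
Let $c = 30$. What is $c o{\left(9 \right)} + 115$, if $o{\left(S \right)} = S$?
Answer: $385$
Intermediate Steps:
$c o{\left(9 \right)} + 115 = 30 \cdot 9 + 115 = 270 + 115 = 385$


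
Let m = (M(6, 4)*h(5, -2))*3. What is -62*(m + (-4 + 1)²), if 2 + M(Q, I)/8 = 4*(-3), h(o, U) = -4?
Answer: -83886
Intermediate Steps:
M(Q, I) = -112 (M(Q, I) = -16 + 8*(4*(-3)) = -16 + 8*(-12) = -16 - 96 = -112)
m = 1344 (m = -112*(-4)*3 = 448*3 = 1344)
-62*(m + (-4 + 1)²) = -62*(1344 + (-4 + 1)²) = -62*(1344 + (-3)²) = -62*(1344 + 9) = -62*1353 = -83886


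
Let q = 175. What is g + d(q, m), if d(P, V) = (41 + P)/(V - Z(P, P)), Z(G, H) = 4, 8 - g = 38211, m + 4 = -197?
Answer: -7831831/205 ≈ -38204.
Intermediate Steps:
m = -201 (m = -4 - 197 = -201)
g = -38203 (g = 8 - 1*38211 = 8 - 38211 = -38203)
d(P, V) = (41 + P)/(-4 + V) (d(P, V) = (41 + P)/(V - 1*4) = (41 + P)/(V - 4) = (41 + P)/(-4 + V))
g + d(q, m) = -38203 + (41 + 175)/(-4 - 201) = -38203 + 216/(-205) = -38203 - 1/205*216 = -38203 - 216/205 = -7831831/205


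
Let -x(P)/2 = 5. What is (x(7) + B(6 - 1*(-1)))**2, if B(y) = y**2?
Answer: 1521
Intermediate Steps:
x(P) = -10 (x(P) = -2*5 = -10)
(x(7) + B(6 - 1*(-1)))**2 = (-10 + (6 - 1*(-1))**2)**2 = (-10 + (6 + 1)**2)**2 = (-10 + 7**2)**2 = (-10 + 49)**2 = 39**2 = 1521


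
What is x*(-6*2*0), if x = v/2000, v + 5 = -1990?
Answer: 0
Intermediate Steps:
v = -1995 (v = -5 - 1990 = -1995)
x = -399/400 (x = -1995/2000 = -1995*1/2000 = -399/400 ≈ -0.99750)
x*(-6*2*0) = -399*(-6*2)*0/400 = -(-1197)*0/100 = -399/400*0 = 0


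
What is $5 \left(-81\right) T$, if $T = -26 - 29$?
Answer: $22275$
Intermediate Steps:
$T = -55$
$5 \left(-81\right) T = 5 \left(-81\right) \left(-55\right) = \left(-405\right) \left(-55\right) = 22275$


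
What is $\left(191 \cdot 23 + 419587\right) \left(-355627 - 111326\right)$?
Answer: $-197978732940$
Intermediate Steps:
$\left(191 \cdot 23 + 419587\right) \left(-355627 - 111326\right) = \left(4393 + 419587\right) \left(-466953\right) = 423980 \left(-466953\right) = -197978732940$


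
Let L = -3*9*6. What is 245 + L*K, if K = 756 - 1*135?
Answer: -100357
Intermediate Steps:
K = 621 (K = 756 - 135 = 621)
L = -162 (L = -27*6 = -162)
245 + L*K = 245 - 162*621 = 245 - 100602 = -100357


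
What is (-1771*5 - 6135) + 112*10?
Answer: -13870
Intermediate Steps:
(-1771*5 - 6135) + 112*10 = (-8855 - 6135) + 1120 = -14990 + 1120 = -13870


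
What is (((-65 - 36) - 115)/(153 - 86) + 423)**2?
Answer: 791015625/4489 ≈ 1.7621e+5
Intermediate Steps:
(((-65 - 36) - 115)/(153 - 86) + 423)**2 = ((-101 - 115)/67 + 423)**2 = (-216*1/67 + 423)**2 = (-216/67 + 423)**2 = (28125/67)**2 = 791015625/4489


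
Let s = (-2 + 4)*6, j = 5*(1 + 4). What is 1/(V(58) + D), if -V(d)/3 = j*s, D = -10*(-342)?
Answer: 1/2520 ≈ 0.00039683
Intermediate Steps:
j = 25 (j = 5*5 = 25)
s = 12 (s = 2*6 = 12)
D = 3420
V(d) = -900 (V(d) = -75*12 = -3*300 = -900)
1/(V(58) + D) = 1/(-900 + 3420) = 1/2520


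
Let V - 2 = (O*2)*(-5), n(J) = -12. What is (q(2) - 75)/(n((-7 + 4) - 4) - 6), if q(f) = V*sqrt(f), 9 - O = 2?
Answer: 25/6 + 34*sqrt(2)/9 ≈ 9.5092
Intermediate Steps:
O = 7 (O = 9 - 1*2 = 9 - 2 = 7)
V = -68 (V = 2 + (7*2)*(-5) = 2 + 14*(-5) = 2 - 70 = -68)
q(f) = -68*sqrt(f)
(q(2) - 75)/(n((-7 + 4) - 4) - 6) = (-68*sqrt(2) - 75)/(-12 - 6) = (-75 - 68*sqrt(2))/(-18) = (-75 - 68*sqrt(2))*(-1/18) = 25/6 + 34*sqrt(2)/9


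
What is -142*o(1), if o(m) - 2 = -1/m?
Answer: -142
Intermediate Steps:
o(m) = 2 - 1/m
-142*o(1) = -142*(2 - 1/1) = -142*(2 - 1*1) = -142*(2 - 1) = -142*1 = -142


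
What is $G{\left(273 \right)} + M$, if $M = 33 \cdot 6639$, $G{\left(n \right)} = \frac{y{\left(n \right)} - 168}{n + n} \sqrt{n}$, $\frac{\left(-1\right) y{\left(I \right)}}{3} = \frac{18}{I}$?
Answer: $219087 - \frac{2551 \sqrt{273}}{8281} \approx 2.1908 \cdot 10^{5}$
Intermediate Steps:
$y{\left(I \right)} = - \frac{54}{I}$ ($y{\left(I \right)} = - 3 \frac{18}{I} = - \frac{54}{I}$)
$G{\left(n \right)} = \frac{-168 - \frac{54}{n}}{2 \sqrt{n}}$ ($G{\left(n \right)} = \frac{- \frac{54}{n} - 168}{n + n} \sqrt{n} = \frac{-168 - \frac{54}{n}}{2 n} \sqrt{n} = \frac{-168 - \frac{54}{n}}{2 \sqrt{n}}$)
$M = 219087$
$G{\left(273 \right)} + M = \frac{3 \left(-9 - 7644\right)}{273 \sqrt{273}} + 219087 = 3 \frac{\sqrt{273}}{74529} \left(-9 - 7644\right) + 219087 = 3 \frac{\sqrt{273}}{74529} \left(-7653\right) + 219087 = - \frac{2551 \sqrt{273}}{8281} + 219087 = 219087 - \frac{2551 \sqrt{273}}{8281}$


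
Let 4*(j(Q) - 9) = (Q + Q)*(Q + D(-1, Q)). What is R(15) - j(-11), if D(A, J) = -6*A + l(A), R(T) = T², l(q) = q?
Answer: 183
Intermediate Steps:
D(A, J) = -5*A (D(A, J) = -6*A + A = -5*A)
j(Q) = 9 + Q*(5 + Q)/2 (j(Q) = 9 + ((Q + Q)*(Q - 5*(-1)))/4 = 9 + ((2*Q)*(Q + 5))/4 = 9 + ((2*Q)*(5 + Q))/4 = 9 + (2*Q*(5 + Q))/4 = 9 + Q*(5 + Q)/2)
R(15) - j(-11) = 15² - (9 + (½)*(-11)² + (5/2)*(-11)) = 225 - (9 + (½)*121 - 55/2) = 225 - (9 + 121/2 - 55/2) = 225 - 1*42 = 225 - 42 = 183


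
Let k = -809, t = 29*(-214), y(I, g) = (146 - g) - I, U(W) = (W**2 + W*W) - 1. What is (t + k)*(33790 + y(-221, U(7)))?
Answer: -238930900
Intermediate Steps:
U(W) = -1 + 2*W**2 (U(W) = (W**2 + W**2) - 1 = 2*W**2 - 1 = -1 + 2*W**2)
y(I, g) = 146 - I - g
t = -6206
(t + k)*(33790 + y(-221, U(7))) = (-6206 - 809)*(33790 + (146 - 1*(-221) - (-1 + 2*7**2))) = -7015*(33790 + (146 + 221 - (-1 + 2*49))) = -7015*(33790 + (146 + 221 - (-1 + 98))) = -7015*(33790 + (146 + 221 - 1*97)) = -7015*(33790 + (146 + 221 - 97)) = -7015*(33790 + 270) = -7015*34060 = -238930900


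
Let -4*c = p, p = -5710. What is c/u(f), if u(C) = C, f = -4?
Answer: -2855/8 ≈ -356.88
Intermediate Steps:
c = 2855/2 (c = -¼*(-5710) = 2855/2 ≈ 1427.5)
c/u(f) = (2855/2)/(-4) = (2855/2)*(-¼) = -2855/8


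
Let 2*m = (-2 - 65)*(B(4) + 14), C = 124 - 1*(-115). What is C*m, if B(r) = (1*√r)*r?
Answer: -176143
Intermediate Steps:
C = 239 (C = 124 + 115 = 239)
B(r) = r^(3/2) (B(r) = √r*r = r^(3/2))
m = -737 (m = ((-2 - 65)*(4^(3/2) + 14))/2 = (-67*(8 + 14))/2 = (-67*22)/2 = (½)*(-1474) = -737)
C*m = 239*(-737) = -176143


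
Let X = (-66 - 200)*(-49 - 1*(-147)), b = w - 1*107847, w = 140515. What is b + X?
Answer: 6600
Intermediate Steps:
b = 32668 (b = 140515 - 1*107847 = 140515 - 107847 = 32668)
X = -26068 (X = -266*(-49 + 147) = -266*98 = -26068)
b + X = 32668 - 26068 = 6600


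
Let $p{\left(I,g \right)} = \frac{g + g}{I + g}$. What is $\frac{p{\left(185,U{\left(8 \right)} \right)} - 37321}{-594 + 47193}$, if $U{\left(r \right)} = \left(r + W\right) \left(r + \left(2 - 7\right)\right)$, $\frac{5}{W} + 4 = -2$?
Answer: $- \frac{5137829}{6415129} \approx -0.80089$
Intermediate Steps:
$W = - \frac{5}{6}$ ($W = \frac{5}{-4 - 2} = \frac{5}{-6} = 5 \left(- \frac{1}{6}\right) = - \frac{5}{6} \approx -0.83333$)
$U{\left(r \right)} = \left(-5 + r\right) \left(- \frac{5}{6} + r\right)$ ($U{\left(r \right)} = \left(r - \frac{5}{6}\right) \left(r + \left(2 - 7\right)\right) = \left(- \frac{5}{6} + r\right) \left(r - 5\right) = \left(- \frac{5}{6} + r\right) \left(-5 + r\right) = \left(-5 + r\right) \left(- \frac{5}{6} + r\right)$)
$p{\left(I,g \right)} = \frac{2 g}{I + g}$
$\frac{p{\left(185,U{\left(8 \right)} \right)} - 37321}{-594 + 47193} = \frac{\frac{2 \left(\frac{25}{6} + 8^{2} - \frac{140}{3}\right)}{185 + \left(\frac{25}{6} + 8^{2} - \frac{140}{3}\right)} - 37321}{-594 + 47193} = \frac{\frac{2 \left(\frac{25}{6} + 64 - \frac{140}{3}\right)}{185 + \left(\frac{25}{6} + 64 - \frac{140}{3}\right)} - 37321}{46599} = \left(2 \cdot \frac{43}{2} \frac{1}{185 + \frac{43}{2}} - 37321\right) \frac{1}{46599} = \left(2 \cdot \frac{43}{2} \frac{1}{\frac{413}{2}} - 37321\right) \frac{1}{46599} = \left(2 \cdot \frac{43}{2} \cdot \frac{2}{413} - 37321\right) \frac{1}{46599} = \left(\frac{86}{413} - 37321\right) \frac{1}{46599} = \left(- \frac{15413487}{413}\right) \frac{1}{46599} = - \frac{5137829}{6415129}$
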